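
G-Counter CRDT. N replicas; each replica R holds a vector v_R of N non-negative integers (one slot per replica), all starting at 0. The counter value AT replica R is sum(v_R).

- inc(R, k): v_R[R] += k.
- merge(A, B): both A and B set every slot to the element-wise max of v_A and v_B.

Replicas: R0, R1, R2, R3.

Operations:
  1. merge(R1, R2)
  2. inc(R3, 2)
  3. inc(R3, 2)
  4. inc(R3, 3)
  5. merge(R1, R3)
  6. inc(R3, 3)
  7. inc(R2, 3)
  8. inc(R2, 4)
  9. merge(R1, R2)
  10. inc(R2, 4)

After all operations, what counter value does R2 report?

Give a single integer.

Op 1: merge R1<->R2 -> R1=(0,0,0,0) R2=(0,0,0,0)
Op 2: inc R3 by 2 -> R3=(0,0,0,2) value=2
Op 3: inc R3 by 2 -> R3=(0,0,0,4) value=4
Op 4: inc R3 by 3 -> R3=(0,0,0,7) value=7
Op 5: merge R1<->R3 -> R1=(0,0,0,7) R3=(0,0,0,7)
Op 6: inc R3 by 3 -> R3=(0,0,0,10) value=10
Op 7: inc R2 by 3 -> R2=(0,0,3,0) value=3
Op 8: inc R2 by 4 -> R2=(0,0,7,0) value=7
Op 9: merge R1<->R2 -> R1=(0,0,7,7) R2=(0,0,7,7)
Op 10: inc R2 by 4 -> R2=(0,0,11,7) value=18

Answer: 18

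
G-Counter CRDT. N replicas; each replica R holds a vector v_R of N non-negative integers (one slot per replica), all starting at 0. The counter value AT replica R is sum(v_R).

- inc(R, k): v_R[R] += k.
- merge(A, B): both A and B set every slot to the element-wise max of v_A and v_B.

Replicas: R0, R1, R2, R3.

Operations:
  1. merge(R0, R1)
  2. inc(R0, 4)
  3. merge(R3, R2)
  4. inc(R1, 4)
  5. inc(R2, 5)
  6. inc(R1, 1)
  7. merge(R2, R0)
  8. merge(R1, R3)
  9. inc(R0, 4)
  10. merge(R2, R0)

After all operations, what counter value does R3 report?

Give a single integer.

Answer: 5

Derivation:
Op 1: merge R0<->R1 -> R0=(0,0,0,0) R1=(0,0,0,0)
Op 2: inc R0 by 4 -> R0=(4,0,0,0) value=4
Op 3: merge R3<->R2 -> R3=(0,0,0,0) R2=(0,0,0,0)
Op 4: inc R1 by 4 -> R1=(0,4,0,0) value=4
Op 5: inc R2 by 5 -> R2=(0,0,5,0) value=5
Op 6: inc R1 by 1 -> R1=(0,5,0,0) value=5
Op 7: merge R2<->R0 -> R2=(4,0,5,0) R0=(4,0,5,0)
Op 8: merge R1<->R3 -> R1=(0,5,0,0) R3=(0,5,0,0)
Op 9: inc R0 by 4 -> R0=(8,0,5,0) value=13
Op 10: merge R2<->R0 -> R2=(8,0,5,0) R0=(8,0,5,0)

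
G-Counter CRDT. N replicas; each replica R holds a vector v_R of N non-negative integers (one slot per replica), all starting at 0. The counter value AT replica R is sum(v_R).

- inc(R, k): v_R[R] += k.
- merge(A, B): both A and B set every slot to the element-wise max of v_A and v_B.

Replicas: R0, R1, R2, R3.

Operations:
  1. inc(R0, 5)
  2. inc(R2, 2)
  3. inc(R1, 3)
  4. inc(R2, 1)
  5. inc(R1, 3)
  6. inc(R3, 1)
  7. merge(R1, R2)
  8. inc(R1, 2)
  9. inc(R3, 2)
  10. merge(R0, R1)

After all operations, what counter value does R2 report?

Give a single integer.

Answer: 9

Derivation:
Op 1: inc R0 by 5 -> R0=(5,0,0,0) value=5
Op 2: inc R2 by 2 -> R2=(0,0,2,0) value=2
Op 3: inc R1 by 3 -> R1=(0,3,0,0) value=3
Op 4: inc R2 by 1 -> R2=(0,0,3,0) value=3
Op 5: inc R1 by 3 -> R1=(0,6,0,0) value=6
Op 6: inc R3 by 1 -> R3=(0,0,0,1) value=1
Op 7: merge R1<->R2 -> R1=(0,6,3,0) R2=(0,6,3,0)
Op 8: inc R1 by 2 -> R1=(0,8,3,0) value=11
Op 9: inc R3 by 2 -> R3=(0,0,0,3) value=3
Op 10: merge R0<->R1 -> R0=(5,8,3,0) R1=(5,8,3,0)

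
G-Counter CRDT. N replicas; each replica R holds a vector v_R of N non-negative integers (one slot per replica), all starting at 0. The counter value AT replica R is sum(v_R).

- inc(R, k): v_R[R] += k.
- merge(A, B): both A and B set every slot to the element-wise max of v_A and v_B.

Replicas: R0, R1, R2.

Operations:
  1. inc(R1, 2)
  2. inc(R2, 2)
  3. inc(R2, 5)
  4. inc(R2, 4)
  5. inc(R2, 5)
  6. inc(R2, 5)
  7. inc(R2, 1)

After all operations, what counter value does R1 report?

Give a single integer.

Op 1: inc R1 by 2 -> R1=(0,2,0) value=2
Op 2: inc R2 by 2 -> R2=(0,0,2) value=2
Op 3: inc R2 by 5 -> R2=(0,0,7) value=7
Op 4: inc R2 by 4 -> R2=(0,0,11) value=11
Op 5: inc R2 by 5 -> R2=(0,0,16) value=16
Op 6: inc R2 by 5 -> R2=(0,0,21) value=21
Op 7: inc R2 by 1 -> R2=(0,0,22) value=22

Answer: 2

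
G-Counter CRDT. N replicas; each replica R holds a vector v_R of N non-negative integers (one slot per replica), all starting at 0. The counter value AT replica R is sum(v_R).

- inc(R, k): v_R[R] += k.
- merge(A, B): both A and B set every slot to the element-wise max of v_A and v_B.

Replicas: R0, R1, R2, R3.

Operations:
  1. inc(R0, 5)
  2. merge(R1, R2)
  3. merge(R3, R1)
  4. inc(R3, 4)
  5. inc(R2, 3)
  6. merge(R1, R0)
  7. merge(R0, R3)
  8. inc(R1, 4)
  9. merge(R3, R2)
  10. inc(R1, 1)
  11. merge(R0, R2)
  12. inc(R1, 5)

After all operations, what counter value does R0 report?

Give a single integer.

Op 1: inc R0 by 5 -> R0=(5,0,0,0) value=5
Op 2: merge R1<->R2 -> R1=(0,0,0,0) R2=(0,0,0,0)
Op 3: merge R3<->R1 -> R3=(0,0,0,0) R1=(0,0,0,0)
Op 4: inc R3 by 4 -> R3=(0,0,0,4) value=4
Op 5: inc R2 by 3 -> R2=(0,0,3,0) value=3
Op 6: merge R1<->R0 -> R1=(5,0,0,0) R0=(5,0,0,0)
Op 7: merge R0<->R3 -> R0=(5,0,0,4) R3=(5,0,0,4)
Op 8: inc R1 by 4 -> R1=(5,4,0,0) value=9
Op 9: merge R3<->R2 -> R3=(5,0,3,4) R2=(5,0,3,4)
Op 10: inc R1 by 1 -> R1=(5,5,0,0) value=10
Op 11: merge R0<->R2 -> R0=(5,0,3,4) R2=(5,0,3,4)
Op 12: inc R1 by 5 -> R1=(5,10,0,0) value=15

Answer: 12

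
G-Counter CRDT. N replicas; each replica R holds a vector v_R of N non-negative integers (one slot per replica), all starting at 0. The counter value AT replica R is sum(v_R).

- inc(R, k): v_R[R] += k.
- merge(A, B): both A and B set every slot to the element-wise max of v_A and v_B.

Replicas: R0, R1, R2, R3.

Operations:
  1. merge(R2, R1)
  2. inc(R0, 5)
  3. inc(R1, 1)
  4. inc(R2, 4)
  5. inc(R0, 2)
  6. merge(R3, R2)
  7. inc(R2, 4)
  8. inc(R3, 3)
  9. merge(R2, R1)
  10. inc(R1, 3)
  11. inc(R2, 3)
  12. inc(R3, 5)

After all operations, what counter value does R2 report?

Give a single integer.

Answer: 12

Derivation:
Op 1: merge R2<->R1 -> R2=(0,0,0,0) R1=(0,0,0,0)
Op 2: inc R0 by 5 -> R0=(5,0,0,0) value=5
Op 3: inc R1 by 1 -> R1=(0,1,0,0) value=1
Op 4: inc R2 by 4 -> R2=(0,0,4,0) value=4
Op 5: inc R0 by 2 -> R0=(7,0,0,0) value=7
Op 6: merge R3<->R2 -> R3=(0,0,4,0) R2=(0,0,4,0)
Op 7: inc R2 by 4 -> R2=(0,0,8,0) value=8
Op 8: inc R3 by 3 -> R3=(0,0,4,3) value=7
Op 9: merge R2<->R1 -> R2=(0,1,8,0) R1=(0,1,8,0)
Op 10: inc R1 by 3 -> R1=(0,4,8,0) value=12
Op 11: inc R2 by 3 -> R2=(0,1,11,0) value=12
Op 12: inc R3 by 5 -> R3=(0,0,4,8) value=12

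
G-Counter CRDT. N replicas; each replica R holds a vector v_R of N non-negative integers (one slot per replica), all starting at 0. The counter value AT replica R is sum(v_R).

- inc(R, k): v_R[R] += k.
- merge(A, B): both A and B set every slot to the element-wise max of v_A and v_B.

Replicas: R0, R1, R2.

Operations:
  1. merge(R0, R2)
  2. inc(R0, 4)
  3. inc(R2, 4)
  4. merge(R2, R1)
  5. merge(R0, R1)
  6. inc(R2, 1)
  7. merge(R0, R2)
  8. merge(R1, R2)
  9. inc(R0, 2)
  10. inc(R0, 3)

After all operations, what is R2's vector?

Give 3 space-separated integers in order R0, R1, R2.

Op 1: merge R0<->R2 -> R0=(0,0,0) R2=(0,0,0)
Op 2: inc R0 by 4 -> R0=(4,0,0) value=4
Op 3: inc R2 by 4 -> R2=(0,0,4) value=4
Op 4: merge R2<->R1 -> R2=(0,0,4) R1=(0,0,4)
Op 5: merge R0<->R1 -> R0=(4,0,4) R1=(4,0,4)
Op 6: inc R2 by 1 -> R2=(0,0,5) value=5
Op 7: merge R0<->R2 -> R0=(4,0,5) R2=(4,0,5)
Op 8: merge R1<->R2 -> R1=(4,0,5) R2=(4,0,5)
Op 9: inc R0 by 2 -> R0=(6,0,5) value=11
Op 10: inc R0 by 3 -> R0=(9,0,5) value=14

Answer: 4 0 5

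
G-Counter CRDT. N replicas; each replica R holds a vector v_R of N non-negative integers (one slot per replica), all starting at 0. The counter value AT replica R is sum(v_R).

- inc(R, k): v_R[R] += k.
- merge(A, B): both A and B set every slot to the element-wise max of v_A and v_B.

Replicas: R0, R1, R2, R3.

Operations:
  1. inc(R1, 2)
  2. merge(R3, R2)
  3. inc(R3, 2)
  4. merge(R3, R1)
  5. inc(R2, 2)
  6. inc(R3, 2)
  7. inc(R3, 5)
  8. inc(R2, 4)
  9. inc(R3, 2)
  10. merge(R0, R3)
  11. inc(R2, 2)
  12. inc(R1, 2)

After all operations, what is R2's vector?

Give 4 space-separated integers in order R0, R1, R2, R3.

Answer: 0 0 8 0

Derivation:
Op 1: inc R1 by 2 -> R1=(0,2,0,0) value=2
Op 2: merge R3<->R2 -> R3=(0,0,0,0) R2=(0,0,0,0)
Op 3: inc R3 by 2 -> R3=(0,0,0,2) value=2
Op 4: merge R3<->R1 -> R3=(0,2,0,2) R1=(0,2,0,2)
Op 5: inc R2 by 2 -> R2=(0,0,2,0) value=2
Op 6: inc R3 by 2 -> R3=(0,2,0,4) value=6
Op 7: inc R3 by 5 -> R3=(0,2,0,9) value=11
Op 8: inc R2 by 4 -> R2=(0,0,6,0) value=6
Op 9: inc R3 by 2 -> R3=(0,2,0,11) value=13
Op 10: merge R0<->R3 -> R0=(0,2,0,11) R3=(0,2,0,11)
Op 11: inc R2 by 2 -> R2=(0,0,8,0) value=8
Op 12: inc R1 by 2 -> R1=(0,4,0,2) value=6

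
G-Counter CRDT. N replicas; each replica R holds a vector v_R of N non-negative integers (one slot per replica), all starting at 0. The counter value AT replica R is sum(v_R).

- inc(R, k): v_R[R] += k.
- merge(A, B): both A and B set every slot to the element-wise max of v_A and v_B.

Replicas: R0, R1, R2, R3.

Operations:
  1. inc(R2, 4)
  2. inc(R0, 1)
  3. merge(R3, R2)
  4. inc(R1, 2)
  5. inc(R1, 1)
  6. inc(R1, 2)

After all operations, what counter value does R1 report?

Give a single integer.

Op 1: inc R2 by 4 -> R2=(0,0,4,0) value=4
Op 2: inc R0 by 1 -> R0=(1,0,0,0) value=1
Op 3: merge R3<->R2 -> R3=(0,0,4,0) R2=(0,0,4,0)
Op 4: inc R1 by 2 -> R1=(0,2,0,0) value=2
Op 5: inc R1 by 1 -> R1=(0,3,0,0) value=3
Op 6: inc R1 by 2 -> R1=(0,5,0,0) value=5

Answer: 5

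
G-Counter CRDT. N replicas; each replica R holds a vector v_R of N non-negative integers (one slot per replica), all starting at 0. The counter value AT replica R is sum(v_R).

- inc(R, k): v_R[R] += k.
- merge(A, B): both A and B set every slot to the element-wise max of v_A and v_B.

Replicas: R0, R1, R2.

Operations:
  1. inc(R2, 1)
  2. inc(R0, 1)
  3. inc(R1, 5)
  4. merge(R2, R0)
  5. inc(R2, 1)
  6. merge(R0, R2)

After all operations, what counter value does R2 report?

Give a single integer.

Op 1: inc R2 by 1 -> R2=(0,0,1) value=1
Op 2: inc R0 by 1 -> R0=(1,0,0) value=1
Op 3: inc R1 by 5 -> R1=(0,5,0) value=5
Op 4: merge R2<->R0 -> R2=(1,0,1) R0=(1,0,1)
Op 5: inc R2 by 1 -> R2=(1,0,2) value=3
Op 6: merge R0<->R2 -> R0=(1,0,2) R2=(1,0,2)

Answer: 3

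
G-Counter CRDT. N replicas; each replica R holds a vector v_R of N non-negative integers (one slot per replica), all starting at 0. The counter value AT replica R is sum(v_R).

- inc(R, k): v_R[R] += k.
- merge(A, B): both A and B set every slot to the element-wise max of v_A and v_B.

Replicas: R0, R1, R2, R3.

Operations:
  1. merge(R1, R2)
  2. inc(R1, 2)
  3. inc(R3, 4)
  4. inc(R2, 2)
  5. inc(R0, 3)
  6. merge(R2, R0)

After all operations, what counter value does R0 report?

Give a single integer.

Op 1: merge R1<->R2 -> R1=(0,0,0,0) R2=(0,0,0,0)
Op 2: inc R1 by 2 -> R1=(0,2,0,0) value=2
Op 3: inc R3 by 4 -> R3=(0,0,0,4) value=4
Op 4: inc R2 by 2 -> R2=(0,0,2,0) value=2
Op 5: inc R0 by 3 -> R0=(3,0,0,0) value=3
Op 6: merge R2<->R0 -> R2=(3,0,2,0) R0=(3,0,2,0)

Answer: 5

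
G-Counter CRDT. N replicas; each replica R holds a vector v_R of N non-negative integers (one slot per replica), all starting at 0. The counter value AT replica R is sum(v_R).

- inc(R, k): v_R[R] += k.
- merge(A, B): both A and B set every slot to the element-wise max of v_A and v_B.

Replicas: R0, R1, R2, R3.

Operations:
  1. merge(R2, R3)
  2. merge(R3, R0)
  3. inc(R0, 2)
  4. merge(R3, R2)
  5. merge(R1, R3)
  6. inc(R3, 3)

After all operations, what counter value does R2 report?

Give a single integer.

Op 1: merge R2<->R3 -> R2=(0,0,0,0) R3=(0,0,0,0)
Op 2: merge R3<->R0 -> R3=(0,0,0,0) R0=(0,0,0,0)
Op 3: inc R0 by 2 -> R0=(2,0,0,0) value=2
Op 4: merge R3<->R2 -> R3=(0,0,0,0) R2=(0,0,0,0)
Op 5: merge R1<->R3 -> R1=(0,0,0,0) R3=(0,0,0,0)
Op 6: inc R3 by 3 -> R3=(0,0,0,3) value=3

Answer: 0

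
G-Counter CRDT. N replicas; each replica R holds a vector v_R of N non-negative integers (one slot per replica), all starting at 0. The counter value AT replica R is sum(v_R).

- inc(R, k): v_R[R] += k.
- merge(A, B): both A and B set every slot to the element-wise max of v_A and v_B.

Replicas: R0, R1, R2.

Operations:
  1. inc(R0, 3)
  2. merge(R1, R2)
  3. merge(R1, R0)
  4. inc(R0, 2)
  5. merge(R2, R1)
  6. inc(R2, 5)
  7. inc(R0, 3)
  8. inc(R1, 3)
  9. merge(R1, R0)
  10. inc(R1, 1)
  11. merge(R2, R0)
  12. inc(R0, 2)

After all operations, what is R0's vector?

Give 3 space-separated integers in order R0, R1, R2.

Op 1: inc R0 by 3 -> R0=(3,0,0) value=3
Op 2: merge R1<->R2 -> R1=(0,0,0) R2=(0,0,0)
Op 3: merge R1<->R0 -> R1=(3,0,0) R0=(3,0,0)
Op 4: inc R0 by 2 -> R0=(5,0,0) value=5
Op 5: merge R2<->R1 -> R2=(3,0,0) R1=(3,0,0)
Op 6: inc R2 by 5 -> R2=(3,0,5) value=8
Op 7: inc R0 by 3 -> R0=(8,0,0) value=8
Op 8: inc R1 by 3 -> R1=(3,3,0) value=6
Op 9: merge R1<->R0 -> R1=(8,3,0) R0=(8,3,0)
Op 10: inc R1 by 1 -> R1=(8,4,0) value=12
Op 11: merge R2<->R0 -> R2=(8,3,5) R0=(8,3,5)
Op 12: inc R0 by 2 -> R0=(10,3,5) value=18

Answer: 10 3 5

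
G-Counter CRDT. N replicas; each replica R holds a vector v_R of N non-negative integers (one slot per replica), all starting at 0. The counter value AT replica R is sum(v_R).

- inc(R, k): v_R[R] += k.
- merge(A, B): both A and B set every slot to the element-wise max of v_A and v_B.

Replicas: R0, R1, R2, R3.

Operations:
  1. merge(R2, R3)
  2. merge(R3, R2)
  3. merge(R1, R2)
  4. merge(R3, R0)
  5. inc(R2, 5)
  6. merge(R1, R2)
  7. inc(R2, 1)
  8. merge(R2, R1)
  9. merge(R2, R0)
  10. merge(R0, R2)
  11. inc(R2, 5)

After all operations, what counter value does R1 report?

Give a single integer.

Op 1: merge R2<->R3 -> R2=(0,0,0,0) R3=(0,0,0,0)
Op 2: merge R3<->R2 -> R3=(0,0,0,0) R2=(0,0,0,0)
Op 3: merge R1<->R2 -> R1=(0,0,0,0) R2=(0,0,0,0)
Op 4: merge R3<->R0 -> R3=(0,0,0,0) R0=(0,0,0,0)
Op 5: inc R2 by 5 -> R2=(0,0,5,0) value=5
Op 6: merge R1<->R2 -> R1=(0,0,5,0) R2=(0,0,5,0)
Op 7: inc R2 by 1 -> R2=(0,0,6,0) value=6
Op 8: merge R2<->R1 -> R2=(0,0,6,0) R1=(0,0,6,0)
Op 9: merge R2<->R0 -> R2=(0,0,6,0) R0=(0,0,6,0)
Op 10: merge R0<->R2 -> R0=(0,0,6,0) R2=(0,0,6,0)
Op 11: inc R2 by 5 -> R2=(0,0,11,0) value=11

Answer: 6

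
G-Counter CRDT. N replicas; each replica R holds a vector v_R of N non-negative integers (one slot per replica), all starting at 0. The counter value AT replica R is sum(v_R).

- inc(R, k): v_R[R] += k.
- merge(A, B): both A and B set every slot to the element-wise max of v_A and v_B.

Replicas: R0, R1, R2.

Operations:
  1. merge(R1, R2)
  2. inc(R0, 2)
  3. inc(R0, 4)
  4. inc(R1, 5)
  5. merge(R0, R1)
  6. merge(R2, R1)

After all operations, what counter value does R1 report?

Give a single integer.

Answer: 11

Derivation:
Op 1: merge R1<->R2 -> R1=(0,0,0) R2=(0,0,0)
Op 2: inc R0 by 2 -> R0=(2,0,0) value=2
Op 3: inc R0 by 4 -> R0=(6,0,0) value=6
Op 4: inc R1 by 5 -> R1=(0,5,0) value=5
Op 5: merge R0<->R1 -> R0=(6,5,0) R1=(6,5,0)
Op 6: merge R2<->R1 -> R2=(6,5,0) R1=(6,5,0)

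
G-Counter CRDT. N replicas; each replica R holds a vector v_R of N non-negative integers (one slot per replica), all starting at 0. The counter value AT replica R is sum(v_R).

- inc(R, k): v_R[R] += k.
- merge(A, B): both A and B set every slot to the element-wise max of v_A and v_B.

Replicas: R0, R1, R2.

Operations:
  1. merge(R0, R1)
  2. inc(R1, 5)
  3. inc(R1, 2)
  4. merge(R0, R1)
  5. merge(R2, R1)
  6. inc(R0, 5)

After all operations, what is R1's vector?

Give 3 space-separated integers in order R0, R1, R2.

Answer: 0 7 0

Derivation:
Op 1: merge R0<->R1 -> R0=(0,0,0) R1=(0,0,0)
Op 2: inc R1 by 5 -> R1=(0,5,0) value=5
Op 3: inc R1 by 2 -> R1=(0,7,0) value=7
Op 4: merge R0<->R1 -> R0=(0,7,0) R1=(0,7,0)
Op 5: merge R2<->R1 -> R2=(0,7,0) R1=(0,7,0)
Op 6: inc R0 by 5 -> R0=(5,7,0) value=12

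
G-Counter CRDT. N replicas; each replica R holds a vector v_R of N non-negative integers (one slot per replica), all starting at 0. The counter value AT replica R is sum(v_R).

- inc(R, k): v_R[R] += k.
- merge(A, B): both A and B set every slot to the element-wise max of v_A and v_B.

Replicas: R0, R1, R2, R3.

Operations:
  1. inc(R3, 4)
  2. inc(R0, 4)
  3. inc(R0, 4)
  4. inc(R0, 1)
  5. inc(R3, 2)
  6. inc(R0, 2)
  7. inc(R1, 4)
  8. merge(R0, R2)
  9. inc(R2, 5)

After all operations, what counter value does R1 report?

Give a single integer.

Answer: 4

Derivation:
Op 1: inc R3 by 4 -> R3=(0,0,0,4) value=4
Op 2: inc R0 by 4 -> R0=(4,0,0,0) value=4
Op 3: inc R0 by 4 -> R0=(8,0,0,0) value=8
Op 4: inc R0 by 1 -> R0=(9,0,0,0) value=9
Op 5: inc R3 by 2 -> R3=(0,0,0,6) value=6
Op 6: inc R0 by 2 -> R0=(11,0,0,0) value=11
Op 7: inc R1 by 4 -> R1=(0,4,0,0) value=4
Op 8: merge R0<->R2 -> R0=(11,0,0,0) R2=(11,0,0,0)
Op 9: inc R2 by 5 -> R2=(11,0,5,0) value=16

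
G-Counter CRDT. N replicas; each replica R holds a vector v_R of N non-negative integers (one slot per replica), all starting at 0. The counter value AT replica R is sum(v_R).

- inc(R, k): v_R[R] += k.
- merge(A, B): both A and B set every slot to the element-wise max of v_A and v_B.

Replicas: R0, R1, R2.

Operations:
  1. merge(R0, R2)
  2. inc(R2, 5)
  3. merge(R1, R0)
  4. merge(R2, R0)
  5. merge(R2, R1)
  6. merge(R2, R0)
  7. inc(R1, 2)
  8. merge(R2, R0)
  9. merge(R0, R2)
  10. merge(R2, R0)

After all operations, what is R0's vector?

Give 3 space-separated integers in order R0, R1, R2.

Op 1: merge R0<->R2 -> R0=(0,0,0) R2=(0,0,0)
Op 2: inc R2 by 5 -> R2=(0,0,5) value=5
Op 3: merge R1<->R0 -> R1=(0,0,0) R0=(0,0,0)
Op 4: merge R2<->R0 -> R2=(0,0,5) R0=(0,0,5)
Op 5: merge R2<->R1 -> R2=(0,0,5) R1=(0,0,5)
Op 6: merge R2<->R0 -> R2=(0,0,5) R0=(0,0,5)
Op 7: inc R1 by 2 -> R1=(0,2,5) value=7
Op 8: merge R2<->R0 -> R2=(0,0,5) R0=(0,0,5)
Op 9: merge R0<->R2 -> R0=(0,0,5) R2=(0,0,5)
Op 10: merge R2<->R0 -> R2=(0,0,5) R0=(0,0,5)

Answer: 0 0 5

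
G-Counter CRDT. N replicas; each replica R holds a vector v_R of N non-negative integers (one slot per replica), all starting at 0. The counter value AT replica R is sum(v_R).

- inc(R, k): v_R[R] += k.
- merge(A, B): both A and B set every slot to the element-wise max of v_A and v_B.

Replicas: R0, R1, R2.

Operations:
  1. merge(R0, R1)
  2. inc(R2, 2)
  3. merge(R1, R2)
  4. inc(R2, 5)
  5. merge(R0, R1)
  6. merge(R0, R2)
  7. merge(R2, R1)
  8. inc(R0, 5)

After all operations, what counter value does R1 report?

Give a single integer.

Answer: 7

Derivation:
Op 1: merge R0<->R1 -> R0=(0,0,0) R1=(0,0,0)
Op 2: inc R2 by 2 -> R2=(0,0,2) value=2
Op 3: merge R1<->R2 -> R1=(0,0,2) R2=(0,0,2)
Op 4: inc R2 by 5 -> R2=(0,0,7) value=7
Op 5: merge R0<->R1 -> R0=(0,0,2) R1=(0,0,2)
Op 6: merge R0<->R2 -> R0=(0,0,7) R2=(0,0,7)
Op 7: merge R2<->R1 -> R2=(0,0,7) R1=(0,0,7)
Op 8: inc R0 by 5 -> R0=(5,0,7) value=12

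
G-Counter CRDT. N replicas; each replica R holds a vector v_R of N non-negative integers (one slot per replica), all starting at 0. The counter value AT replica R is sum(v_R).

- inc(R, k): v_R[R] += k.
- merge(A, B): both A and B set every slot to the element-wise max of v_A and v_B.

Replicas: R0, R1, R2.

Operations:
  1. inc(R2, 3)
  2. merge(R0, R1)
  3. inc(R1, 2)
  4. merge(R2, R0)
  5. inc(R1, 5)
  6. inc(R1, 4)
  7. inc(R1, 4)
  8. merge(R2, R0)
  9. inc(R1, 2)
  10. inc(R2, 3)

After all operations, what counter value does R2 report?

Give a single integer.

Op 1: inc R2 by 3 -> R2=(0,0,3) value=3
Op 2: merge R0<->R1 -> R0=(0,0,0) R1=(0,0,0)
Op 3: inc R1 by 2 -> R1=(0,2,0) value=2
Op 4: merge R2<->R0 -> R2=(0,0,3) R0=(0,0,3)
Op 5: inc R1 by 5 -> R1=(0,7,0) value=7
Op 6: inc R1 by 4 -> R1=(0,11,0) value=11
Op 7: inc R1 by 4 -> R1=(0,15,0) value=15
Op 8: merge R2<->R0 -> R2=(0,0,3) R0=(0,0,3)
Op 9: inc R1 by 2 -> R1=(0,17,0) value=17
Op 10: inc R2 by 3 -> R2=(0,0,6) value=6

Answer: 6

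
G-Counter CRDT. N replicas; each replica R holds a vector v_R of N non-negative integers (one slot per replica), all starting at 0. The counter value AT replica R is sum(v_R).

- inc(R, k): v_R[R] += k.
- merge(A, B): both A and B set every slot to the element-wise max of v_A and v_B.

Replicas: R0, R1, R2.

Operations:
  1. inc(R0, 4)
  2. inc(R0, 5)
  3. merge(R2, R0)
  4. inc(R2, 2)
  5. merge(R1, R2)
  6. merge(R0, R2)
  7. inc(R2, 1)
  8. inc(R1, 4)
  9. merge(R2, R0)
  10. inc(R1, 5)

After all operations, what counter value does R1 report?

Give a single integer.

Op 1: inc R0 by 4 -> R0=(4,0,0) value=4
Op 2: inc R0 by 5 -> R0=(9,0,0) value=9
Op 3: merge R2<->R0 -> R2=(9,0,0) R0=(9,0,0)
Op 4: inc R2 by 2 -> R2=(9,0,2) value=11
Op 5: merge R1<->R2 -> R1=(9,0,2) R2=(9,0,2)
Op 6: merge R0<->R2 -> R0=(9,0,2) R2=(9,0,2)
Op 7: inc R2 by 1 -> R2=(9,0,3) value=12
Op 8: inc R1 by 4 -> R1=(9,4,2) value=15
Op 9: merge R2<->R0 -> R2=(9,0,3) R0=(9,0,3)
Op 10: inc R1 by 5 -> R1=(9,9,2) value=20

Answer: 20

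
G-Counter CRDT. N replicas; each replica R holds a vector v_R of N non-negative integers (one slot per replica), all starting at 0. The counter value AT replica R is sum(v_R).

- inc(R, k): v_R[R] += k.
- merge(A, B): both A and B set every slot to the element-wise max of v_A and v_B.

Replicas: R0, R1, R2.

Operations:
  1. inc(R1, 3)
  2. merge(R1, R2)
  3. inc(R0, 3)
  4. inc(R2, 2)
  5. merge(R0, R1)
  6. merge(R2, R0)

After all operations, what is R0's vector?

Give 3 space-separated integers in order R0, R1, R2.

Op 1: inc R1 by 3 -> R1=(0,3,0) value=3
Op 2: merge R1<->R2 -> R1=(0,3,0) R2=(0,3,0)
Op 3: inc R0 by 3 -> R0=(3,0,0) value=3
Op 4: inc R2 by 2 -> R2=(0,3,2) value=5
Op 5: merge R0<->R1 -> R0=(3,3,0) R1=(3,3,0)
Op 6: merge R2<->R0 -> R2=(3,3,2) R0=(3,3,2)

Answer: 3 3 2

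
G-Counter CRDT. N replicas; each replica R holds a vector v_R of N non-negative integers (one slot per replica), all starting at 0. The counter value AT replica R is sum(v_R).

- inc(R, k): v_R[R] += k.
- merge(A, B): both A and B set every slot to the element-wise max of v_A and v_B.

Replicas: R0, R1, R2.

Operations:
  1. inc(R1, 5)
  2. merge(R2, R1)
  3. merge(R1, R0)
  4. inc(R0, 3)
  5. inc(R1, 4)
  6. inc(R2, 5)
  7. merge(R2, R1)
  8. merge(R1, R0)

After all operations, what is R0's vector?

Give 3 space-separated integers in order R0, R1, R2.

Op 1: inc R1 by 5 -> R1=(0,5,0) value=5
Op 2: merge R2<->R1 -> R2=(0,5,0) R1=(0,5,0)
Op 3: merge R1<->R0 -> R1=(0,5,0) R0=(0,5,0)
Op 4: inc R0 by 3 -> R0=(3,5,0) value=8
Op 5: inc R1 by 4 -> R1=(0,9,0) value=9
Op 6: inc R2 by 5 -> R2=(0,5,5) value=10
Op 7: merge R2<->R1 -> R2=(0,9,5) R1=(0,9,5)
Op 8: merge R1<->R0 -> R1=(3,9,5) R0=(3,9,5)

Answer: 3 9 5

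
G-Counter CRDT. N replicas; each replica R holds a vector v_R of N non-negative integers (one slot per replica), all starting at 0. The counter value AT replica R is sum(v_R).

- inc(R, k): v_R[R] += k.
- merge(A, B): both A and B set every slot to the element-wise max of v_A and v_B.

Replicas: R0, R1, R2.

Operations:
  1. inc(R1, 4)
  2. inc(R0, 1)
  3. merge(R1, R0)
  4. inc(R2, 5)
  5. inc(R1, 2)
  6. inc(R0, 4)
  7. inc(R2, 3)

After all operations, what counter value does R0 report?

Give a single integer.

Op 1: inc R1 by 4 -> R1=(0,4,0) value=4
Op 2: inc R0 by 1 -> R0=(1,0,0) value=1
Op 3: merge R1<->R0 -> R1=(1,4,0) R0=(1,4,0)
Op 4: inc R2 by 5 -> R2=(0,0,5) value=5
Op 5: inc R1 by 2 -> R1=(1,6,0) value=7
Op 6: inc R0 by 4 -> R0=(5,4,0) value=9
Op 7: inc R2 by 3 -> R2=(0,0,8) value=8

Answer: 9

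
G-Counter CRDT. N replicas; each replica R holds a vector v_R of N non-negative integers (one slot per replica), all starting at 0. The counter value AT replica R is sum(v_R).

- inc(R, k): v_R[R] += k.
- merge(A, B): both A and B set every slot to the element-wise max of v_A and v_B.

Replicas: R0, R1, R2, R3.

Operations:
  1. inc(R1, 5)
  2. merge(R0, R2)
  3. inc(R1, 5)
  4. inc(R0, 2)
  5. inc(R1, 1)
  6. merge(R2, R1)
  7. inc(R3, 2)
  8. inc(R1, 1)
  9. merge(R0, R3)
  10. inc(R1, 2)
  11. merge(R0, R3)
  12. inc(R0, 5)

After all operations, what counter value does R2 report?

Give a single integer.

Answer: 11

Derivation:
Op 1: inc R1 by 5 -> R1=(0,5,0,0) value=5
Op 2: merge R0<->R2 -> R0=(0,0,0,0) R2=(0,0,0,0)
Op 3: inc R1 by 5 -> R1=(0,10,0,0) value=10
Op 4: inc R0 by 2 -> R0=(2,0,0,0) value=2
Op 5: inc R1 by 1 -> R1=(0,11,0,0) value=11
Op 6: merge R2<->R1 -> R2=(0,11,0,0) R1=(0,11,0,0)
Op 7: inc R3 by 2 -> R3=(0,0,0,2) value=2
Op 8: inc R1 by 1 -> R1=(0,12,0,0) value=12
Op 9: merge R0<->R3 -> R0=(2,0,0,2) R3=(2,0,0,2)
Op 10: inc R1 by 2 -> R1=(0,14,0,0) value=14
Op 11: merge R0<->R3 -> R0=(2,0,0,2) R3=(2,0,0,2)
Op 12: inc R0 by 5 -> R0=(7,0,0,2) value=9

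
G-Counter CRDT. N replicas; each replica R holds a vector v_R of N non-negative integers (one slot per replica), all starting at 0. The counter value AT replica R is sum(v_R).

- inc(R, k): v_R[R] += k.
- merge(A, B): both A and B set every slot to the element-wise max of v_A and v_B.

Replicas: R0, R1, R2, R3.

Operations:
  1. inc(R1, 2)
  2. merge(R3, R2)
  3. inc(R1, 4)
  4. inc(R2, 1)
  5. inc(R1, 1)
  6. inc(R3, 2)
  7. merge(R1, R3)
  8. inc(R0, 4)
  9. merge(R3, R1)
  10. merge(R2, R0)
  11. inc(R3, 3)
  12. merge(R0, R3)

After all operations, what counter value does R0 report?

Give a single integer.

Op 1: inc R1 by 2 -> R1=(0,2,0,0) value=2
Op 2: merge R3<->R2 -> R3=(0,0,0,0) R2=(0,0,0,0)
Op 3: inc R1 by 4 -> R1=(0,6,0,0) value=6
Op 4: inc R2 by 1 -> R2=(0,0,1,0) value=1
Op 5: inc R1 by 1 -> R1=(0,7,0,0) value=7
Op 6: inc R3 by 2 -> R3=(0,0,0,2) value=2
Op 7: merge R1<->R3 -> R1=(0,7,0,2) R3=(0,7,0,2)
Op 8: inc R0 by 4 -> R0=(4,0,0,0) value=4
Op 9: merge R3<->R1 -> R3=(0,7,0,2) R1=(0,7,0,2)
Op 10: merge R2<->R0 -> R2=(4,0,1,0) R0=(4,0,1,0)
Op 11: inc R3 by 3 -> R3=(0,7,0,5) value=12
Op 12: merge R0<->R3 -> R0=(4,7,1,5) R3=(4,7,1,5)

Answer: 17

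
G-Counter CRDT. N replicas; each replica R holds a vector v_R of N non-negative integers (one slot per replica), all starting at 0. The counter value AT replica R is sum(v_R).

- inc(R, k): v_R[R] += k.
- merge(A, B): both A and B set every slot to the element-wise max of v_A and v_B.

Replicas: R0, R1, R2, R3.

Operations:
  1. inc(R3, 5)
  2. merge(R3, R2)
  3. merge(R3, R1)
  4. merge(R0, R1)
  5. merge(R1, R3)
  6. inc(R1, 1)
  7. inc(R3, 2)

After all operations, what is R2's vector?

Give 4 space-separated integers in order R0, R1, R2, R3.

Answer: 0 0 0 5

Derivation:
Op 1: inc R3 by 5 -> R3=(0,0,0,5) value=5
Op 2: merge R3<->R2 -> R3=(0,0,0,5) R2=(0,0,0,5)
Op 3: merge R3<->R1 -> R3=(0,0,0,5) R1=(0,0,0,5)
Op 4: merge R0<->R1 -> R0=(0,0,0,5) R1=(0,0,0,5)
Op 5: merge R1<->R3 -> R1=(0,0,0,5) R3=(0,0,0,5)
Op 6: inc R1 by 1 -> R1=(0,1,0,5) value=6
Op 7: inc R3 by 2 -> R3=(0,0,0,7) value=7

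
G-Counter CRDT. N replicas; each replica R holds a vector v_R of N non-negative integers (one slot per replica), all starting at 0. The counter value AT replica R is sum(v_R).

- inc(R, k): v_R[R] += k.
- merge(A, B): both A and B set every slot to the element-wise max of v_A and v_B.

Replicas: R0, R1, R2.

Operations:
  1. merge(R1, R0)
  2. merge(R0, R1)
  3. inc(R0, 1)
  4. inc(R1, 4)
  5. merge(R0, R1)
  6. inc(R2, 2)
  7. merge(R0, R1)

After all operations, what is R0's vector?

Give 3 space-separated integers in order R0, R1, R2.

Op 1: merge R1<->R0 -> R1=(0,0,0) R0=(0,0,0)
Op 2: merge R0<->R1 -> R0=(0,0,0) R1=(0,0,0)
Op 3: inc R0 by 1 -> R0=(1,0,0) value=1
Op 4: inc R1 by 4 -> R1=(0,4,0) value=4
Op 5: merge R0<->R1 -> R0=(1,4,0) R1=(1,4,0)
Op 6: inc R2 by 2 -> R2=(0,0,2) value=2
Op 7: merge R0<->R1 -> R0=(1,4,0) R1=(1,4,0)

Answer: 1 4 0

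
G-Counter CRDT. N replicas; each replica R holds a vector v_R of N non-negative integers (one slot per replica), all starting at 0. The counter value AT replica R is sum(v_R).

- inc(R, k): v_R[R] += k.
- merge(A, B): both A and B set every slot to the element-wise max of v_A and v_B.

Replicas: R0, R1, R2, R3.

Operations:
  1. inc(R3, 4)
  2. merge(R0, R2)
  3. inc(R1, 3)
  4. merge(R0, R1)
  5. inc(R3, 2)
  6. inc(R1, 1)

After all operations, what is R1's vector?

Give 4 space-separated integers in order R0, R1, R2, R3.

Op 1: inc R3 by 4 -> R3=(0,0,0,4) value=4
Op 2: merge R0<->R2 -> R0=(0,0,0,0) R2=(0,0,0,0)
Op 3: inc R1 by 3 -> R1=(0,3,0,0) value=3
Op 4: merge R0<->R1 -> R0=(0,3,0,0) R1=(0,3,0,0)
Op 5: inc R3 by 2 -> R3=(0,0,0,6) value=6
Op 6: inc R1 by 1 -> R1=(0,4,0,0) value=4

Answer: 0 4 0 0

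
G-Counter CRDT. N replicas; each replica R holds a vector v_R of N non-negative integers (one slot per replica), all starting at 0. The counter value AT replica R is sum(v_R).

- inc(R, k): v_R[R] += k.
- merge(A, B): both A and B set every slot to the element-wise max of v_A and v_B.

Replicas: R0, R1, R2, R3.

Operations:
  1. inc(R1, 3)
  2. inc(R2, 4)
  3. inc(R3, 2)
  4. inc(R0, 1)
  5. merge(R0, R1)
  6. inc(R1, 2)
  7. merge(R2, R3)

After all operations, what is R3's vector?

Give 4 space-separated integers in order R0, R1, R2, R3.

Answer: 0 0 4 2

Derivation:
Op 1: inc R1 by 3 -> R1=(0,3,0,0) value=3
Op 2: inc R2 by 4 -> R2=(0,0,4,0) value=4
Op 3: inc R3 by 2 -> R3=(0,0,0,2) value=2
Op 4: inc R0 by 1 -> R0=(1,0,0,0) value=1
Op 5: merge R0<->R1 -> R0=(1,3,0,0) R1=(1,3,0,0)
Op 6: inc R1 by 2 -> R1=(1,5,0,0) value=6
Op 7: merge R2<->R3 -> R2=(0,0,4,2) R3=(0,0,4,2)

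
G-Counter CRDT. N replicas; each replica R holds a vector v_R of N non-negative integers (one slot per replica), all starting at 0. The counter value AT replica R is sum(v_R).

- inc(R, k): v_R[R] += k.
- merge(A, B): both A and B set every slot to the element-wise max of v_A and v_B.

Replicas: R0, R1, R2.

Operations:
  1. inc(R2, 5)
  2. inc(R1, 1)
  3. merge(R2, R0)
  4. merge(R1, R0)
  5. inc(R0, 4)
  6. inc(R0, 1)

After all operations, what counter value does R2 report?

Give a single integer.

Op 1: inc R2 by 5 -> R2=(0,0,5) value=5
Op 2: inc R1 by 1 -> R1=(0,1,0) value=1
Op 3: merge R2<->R0 -> R2=(0,0,5) R0=(0,0,5)
Op 4: merge R1<->R0 -> R1=(0,1,5) R0=(0,1,5)
Op 5: inc R0 by 4 -> R0=(4,1,5) value=10
Op 6: inc R0 by 1 -> R0=(5,1,5) value=11

Answer: 5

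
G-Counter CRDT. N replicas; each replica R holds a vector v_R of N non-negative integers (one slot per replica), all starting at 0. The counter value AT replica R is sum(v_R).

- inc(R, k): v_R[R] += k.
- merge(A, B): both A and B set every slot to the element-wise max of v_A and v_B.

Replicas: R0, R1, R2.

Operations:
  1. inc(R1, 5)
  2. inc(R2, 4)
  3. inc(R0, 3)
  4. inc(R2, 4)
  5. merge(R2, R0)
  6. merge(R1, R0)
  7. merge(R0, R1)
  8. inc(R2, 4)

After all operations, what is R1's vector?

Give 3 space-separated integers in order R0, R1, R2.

Answer: 3 5 8

Derivation:
Op 1: inc R1 by 5 -> R1=(0,5,0) value=5
Op 2: inc R2 by 4 -> R2=(0,0,4) value=4
Op 3: inc R0 by 3 -> R0=(3,0,0) value=3
Op 4: inc R2 by 4 -> R2=(0,0,8) value=8
Op 5: merge R2<->R0 -> R2=(3,0,8) R0=(3,0,8)
Op 6: merge R1<->R0 -> R1=(3,5,8) R0=(3,5,8)
Op 7: merge R0<->R1 -> R0=(3,5,8) R1=(3,5,8)
Op 8: inc R2 by 4 -> R2=(3,0,12) value=15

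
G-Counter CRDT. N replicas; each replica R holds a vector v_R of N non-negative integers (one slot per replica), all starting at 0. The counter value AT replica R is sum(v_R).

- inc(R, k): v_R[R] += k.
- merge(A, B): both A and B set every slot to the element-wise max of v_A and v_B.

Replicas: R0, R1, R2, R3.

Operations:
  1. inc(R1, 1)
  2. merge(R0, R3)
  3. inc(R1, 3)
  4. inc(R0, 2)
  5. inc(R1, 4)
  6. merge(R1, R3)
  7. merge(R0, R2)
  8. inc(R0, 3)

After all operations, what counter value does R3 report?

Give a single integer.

Op 1: inc R1 by 1 -> R1=(0,1,0,0) value=1
Op 2: merge R0<->R3 -> R0=(0,0,0,0) R3=(0,0,0,0)
Op 3: inc R1 by 3 -> R1=(0,4,0,0) value=4
Op 4: inc R0 by 2 -> R0=(2,0,0,0) value=2
Op 5: inc R1 by 4 -> R1=(0,8,0,0) value=8
Op 6: merge R1<->R3 -> R1=(0,8,0,0) R3=(0,8,0,0)
Op 7: merge R0<->R2 -> R0=(2,0,0,0) R2=(2,0,0,0)
Op 8: inc R0 by 3 -> R0=(5,0,0,0) value=5

Answer: 8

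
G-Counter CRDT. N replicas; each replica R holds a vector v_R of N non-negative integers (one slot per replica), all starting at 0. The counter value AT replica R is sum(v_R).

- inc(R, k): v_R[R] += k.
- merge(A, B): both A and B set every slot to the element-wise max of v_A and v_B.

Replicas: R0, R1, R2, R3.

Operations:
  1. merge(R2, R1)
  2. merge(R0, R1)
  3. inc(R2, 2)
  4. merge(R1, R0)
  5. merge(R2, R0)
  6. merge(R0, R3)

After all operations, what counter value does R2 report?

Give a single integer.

Op 1: merge R2<->R1 -> R2=(0,0,0,0) R1=(0,0,0,0)
Op 2: merge R0<->R1 -> R0=(0,0,0,0) R1=(0,0,0,0)
Op 3: inc R2 by 2 -> R2=(0,0,2,0) value=2
Op 4: merge R1<->R0 -> R1=(0,0,0,0) R0=(0,0,0,0)
Op 5: merge R2<->R0 -> R2=(0,0,2,0) R0=(0,0,2,0)
Op 6: merge R0<->R3 -> R0=(0,0,2,0) R3=(0,0,2,0)

Answer: 2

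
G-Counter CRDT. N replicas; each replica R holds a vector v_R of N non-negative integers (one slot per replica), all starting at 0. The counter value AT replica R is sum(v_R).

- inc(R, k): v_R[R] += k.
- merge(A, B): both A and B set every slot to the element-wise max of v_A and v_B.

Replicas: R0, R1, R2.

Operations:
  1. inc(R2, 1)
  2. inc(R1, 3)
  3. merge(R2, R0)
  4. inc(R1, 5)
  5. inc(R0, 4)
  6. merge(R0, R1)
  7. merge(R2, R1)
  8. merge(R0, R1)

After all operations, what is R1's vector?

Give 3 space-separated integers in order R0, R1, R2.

Answer: 4 8 1

Derivation:
Op 1: inc R2 by 1 -> R2=(0,0,1) value=1
Op 2: inc R1 by 3 -> R1=(0,3,0) value=3
Op 3: merge R2<->R0 -> R2=(0,0,1) R0=(0,0,1)
Op 4: inc R1 by 5 -> R1=(0,8,0) value=8
Op 5: inc R0 by 4 -> R0=(4,0,1) value=5
Op 6: merge R0<->R1 -> R0=(4,8,1) R1=(4,8,1)
Op 7: merge R2<->R1 -> R2=(4,8,1) R1=(4,8,1)
Op 8: merge R0<->R1 -> R0=(4,8,1) R1=(4,8,1)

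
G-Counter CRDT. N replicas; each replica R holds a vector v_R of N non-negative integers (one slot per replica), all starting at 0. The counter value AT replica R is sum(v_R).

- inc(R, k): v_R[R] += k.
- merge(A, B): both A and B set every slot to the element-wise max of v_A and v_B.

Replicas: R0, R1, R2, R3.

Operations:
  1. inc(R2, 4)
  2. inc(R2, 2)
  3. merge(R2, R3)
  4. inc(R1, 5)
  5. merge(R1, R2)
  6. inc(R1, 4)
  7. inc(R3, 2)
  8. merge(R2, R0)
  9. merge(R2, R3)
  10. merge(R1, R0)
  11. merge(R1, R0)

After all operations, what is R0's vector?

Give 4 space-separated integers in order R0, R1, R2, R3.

Answer: 0 9 6 0

Derivation:
Op 1: inc R2 by 4 -> R2=(0,0,4,0) value=4
Op 2: inc R2 by 2 -> R2=(0,0,6,0) value=6
Op 3: merge R2<->R3 -> R2=(0,0,6,0) R3=(0,0,6,0)
Op 4: inc R1 by 5 -> R1=(0,5,0,0) value=5
Op 5: merge R1<->R2 -> R1=(0,5,6,0) R2=(0,5,6,0)
Op 6: inc R1 by 4 -> R1=(0,9,6,0) value=15
Op 7: inc R3 by 2 -> R3=(0,0,6,2) value=8
Op 8: merge R2<->R0 -> R2=(0,5,6,0) R0=(0,5,6,0)
Op 9: merge R2<->R3 -> R2=(0,5,6,2) R3=(0,5,6,2)
Op 10: merge R1<->R0 -> R1=(0,9,6,0) R0=(0,9,6,0)
Op 11: merge R1<->R0 -> R1=(0,9,6,0) R0=(0,9,6,0)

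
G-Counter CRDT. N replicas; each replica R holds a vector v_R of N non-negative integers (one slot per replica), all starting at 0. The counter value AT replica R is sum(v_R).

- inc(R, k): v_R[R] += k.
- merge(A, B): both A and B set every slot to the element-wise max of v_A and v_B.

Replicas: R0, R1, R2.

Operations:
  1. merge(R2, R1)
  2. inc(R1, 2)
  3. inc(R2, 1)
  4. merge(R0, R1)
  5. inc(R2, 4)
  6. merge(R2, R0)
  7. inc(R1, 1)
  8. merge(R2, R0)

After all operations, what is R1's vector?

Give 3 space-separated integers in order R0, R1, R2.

Op 1: merge R2<->R1 -> R2=(0,0,0) R1=(0,0,0)
Op 2: inc R1 by 2 -> R1=(0,2,0) value=2
Op 3: inc R2 by 1 -> R2=(0,0,1) value=1
Op 4: merge R0<->R1 -> R0=(0,2,0) R1=(0,2,0)
Op 5: inc R2 by 4 -> R2=(0,0,5) value=5
Op 6: merge R2<->R0 -> R2=(0,2,5) R0=(0,2,5)
Op 7: inc R1 by 1 -> R1=(0,3,0) value=3
Op 8: merge R2<->R0 -> R2=(0,2,5) R0=(0,2,5)

Answer: 0 3 0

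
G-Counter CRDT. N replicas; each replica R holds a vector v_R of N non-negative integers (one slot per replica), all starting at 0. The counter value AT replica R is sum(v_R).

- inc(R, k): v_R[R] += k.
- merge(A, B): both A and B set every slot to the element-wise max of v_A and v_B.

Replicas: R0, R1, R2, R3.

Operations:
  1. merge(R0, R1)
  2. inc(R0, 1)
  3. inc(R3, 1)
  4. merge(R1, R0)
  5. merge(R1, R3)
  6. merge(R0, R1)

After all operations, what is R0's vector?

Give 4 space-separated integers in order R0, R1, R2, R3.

Answer: 1 0 0 1

Derivation:
Op 1: merge R0<->R1 -> R0=(0,0,0,0) R1=(0,0,0,0)
Op 2: inc R0 by 1 -> R0=(1,0,0,0) value=1
Op 3: inc R3 by 1 -> R3=(0,0,0,1) value=1
Op 4: merge R1<->R0 -> R1=(1,0,0,0) R0=(1,0,0,0)
Op 5: merge R1<->R3 -> R1=(1,0,0,1) R3=(1,0,0,1)
Op 6: merge R0<->R1 -> R0=(1,0,0,1) R1=(1,0,0,1)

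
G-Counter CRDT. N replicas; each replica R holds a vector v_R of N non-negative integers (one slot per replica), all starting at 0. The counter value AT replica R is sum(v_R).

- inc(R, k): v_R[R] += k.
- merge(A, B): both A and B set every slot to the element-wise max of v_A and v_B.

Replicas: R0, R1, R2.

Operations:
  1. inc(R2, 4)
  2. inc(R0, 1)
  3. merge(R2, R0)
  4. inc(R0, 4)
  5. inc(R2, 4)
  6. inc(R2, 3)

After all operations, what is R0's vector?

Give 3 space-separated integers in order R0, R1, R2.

Answer: 5 0 4

Derivation:
Op 1: inc R2 by 4 -> R2=(0,0,4) value=4
Op 2: inc R0 by 1 -> R0=(1,0,0) value=1
Op 3: merge R2<->R0 -> R2=(1,0,4) R0=(1,0,4)
Op 4: inc R0 by 4 -> R0=(5,0,4) value=9
Op 5: inc R2 by 4 -> R2=(1,0,8) value=9
Op 6: inc R2 by 3 -> R2=(1,0,11) value=12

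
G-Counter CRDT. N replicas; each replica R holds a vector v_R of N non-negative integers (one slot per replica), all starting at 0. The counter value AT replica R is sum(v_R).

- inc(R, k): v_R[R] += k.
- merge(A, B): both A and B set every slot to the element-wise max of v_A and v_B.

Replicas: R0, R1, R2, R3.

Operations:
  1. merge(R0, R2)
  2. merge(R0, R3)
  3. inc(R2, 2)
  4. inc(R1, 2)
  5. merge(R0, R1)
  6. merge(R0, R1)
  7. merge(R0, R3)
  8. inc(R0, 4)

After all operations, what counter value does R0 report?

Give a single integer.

Answer: 6

Derivation:
Op 1: merge R0<->R2 -> R0=(0,0,0,0) R2=(0,0,0,0)
Op 2: merge R0<->R3 -> R0=(0,0,0,0) R3=(0,0,0,0)
Op 3: inc R2 by 2 -> R2=(0,0,2,0) value=2
Op 4: inc R1 by 2 -> R1=(0,2,0,0) value=2
Op 5: merge R0<->R1 -> R0=(0,2,0,0) R1=(0,2,0,0)
Op 6: merge R0<->R1 -> R0=(0,2,0,0) R1=(0,2,0,0)
Op 7: merge R0<->R3 -> R0=(0,2,0,0) R3=(0,2,0,0)
Op 8: inc R0 by 4 -> R0=(4,2,0,0) value=6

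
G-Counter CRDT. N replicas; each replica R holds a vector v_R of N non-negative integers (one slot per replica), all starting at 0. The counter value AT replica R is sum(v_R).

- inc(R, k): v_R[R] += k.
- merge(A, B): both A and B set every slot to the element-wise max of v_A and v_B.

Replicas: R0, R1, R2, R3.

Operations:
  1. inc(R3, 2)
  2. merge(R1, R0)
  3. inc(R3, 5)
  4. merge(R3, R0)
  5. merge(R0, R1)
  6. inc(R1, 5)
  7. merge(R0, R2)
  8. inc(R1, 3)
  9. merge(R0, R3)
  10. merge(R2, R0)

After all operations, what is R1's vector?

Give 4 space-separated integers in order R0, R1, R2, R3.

Op 1: inc R3 by 2 -> R3=(0,0,0,2) value=2
Op 2: merge R1<->R0 -> R1=(0,0,0,0) R0=(0,0,0,0)
Op 3: inc R3 by 5 -> R3=(0,0,0,7) value=7
Op 4: merge R3<->R0 -> R3=(0,0,0,7) R0=(0,0,0,7)
Op 5: merge R0<->R1 -> R0=(0,0,0,7) R1=(0,0,0,7)
Op 6: inc R1 by 5 -> R1=(0,5,0,7) value=12
Op 7: merge R0<->R2 -> R0=(0,0,0,7) R2=(0,0,0,7)
Op 8: inc R1 by 3 -> R1=(0,8,0,7) value=15
Op 9: merge R0<->R3 -> R0=(0,0,0,7) R3=(0,0,0,7)
Op 10: merge R2<->R0 -> R2=(0,0,0,7) R0=(0,0,0,7)

Answer: 0 8 0 7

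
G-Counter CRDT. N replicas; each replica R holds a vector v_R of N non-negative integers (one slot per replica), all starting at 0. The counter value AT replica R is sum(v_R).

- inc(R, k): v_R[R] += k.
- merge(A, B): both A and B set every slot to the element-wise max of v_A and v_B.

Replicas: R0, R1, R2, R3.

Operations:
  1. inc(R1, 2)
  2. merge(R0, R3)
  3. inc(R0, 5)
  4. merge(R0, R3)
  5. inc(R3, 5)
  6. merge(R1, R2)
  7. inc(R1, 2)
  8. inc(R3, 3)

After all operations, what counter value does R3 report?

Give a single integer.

Op 1: inc R1 by 2 -> R1=(0,2,0,0) value=2
Op 2: merge R0<->R3 -> R0=(0,0,0,0) R3=(0,0,0,0)
Op 3: inc R0 by 5 -> R0=(5,0,0,0) value=5
Op 4: merge R0<->R3 -> R0=(5,0,0,0) R3=(5,0,0,0)
Op 5: inc R3 by 5 -> R3=(5,0,0,5) value=10
Op 6: merge R1<->R2 -> R1=(0,2,0,0) R2=(0,2,0,0)
Op 7: inc R1 by 2 -> R1=(0,4,0,0) value=4
Op 8: inc R3 by 3 -> R3=(5,0,0,8) value=13

Answer: 13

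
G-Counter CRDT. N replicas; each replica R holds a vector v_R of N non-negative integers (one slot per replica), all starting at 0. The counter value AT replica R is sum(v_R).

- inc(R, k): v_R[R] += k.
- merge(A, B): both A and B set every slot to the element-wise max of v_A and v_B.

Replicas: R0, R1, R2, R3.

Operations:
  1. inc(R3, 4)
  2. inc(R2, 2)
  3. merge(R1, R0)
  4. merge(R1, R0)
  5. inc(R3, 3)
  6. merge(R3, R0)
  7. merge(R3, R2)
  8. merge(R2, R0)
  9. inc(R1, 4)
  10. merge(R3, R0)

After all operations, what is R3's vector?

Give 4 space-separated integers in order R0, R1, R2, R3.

Op 1: inc R3 by 4 -> R3=(0,0,0,4) value=4
Op 2: inc R2 by 2 -> R2=(0,0,2,0) value=2
Op 3: merge R1<->R0 -> R1=(0,0,0,0) R0=(0,0,0,0)
Op 4: merge R1<->R0 -> R1=(0,0,0,0) R0=(0,0,0,0)
Op 5: inc R3 by 3 -> R3=(0,0,0,7) value=7
Op 6: merge R3<->R0 -> R3=(0,0,0,7) R0=(0,0,0,7)
Op 7: merge R3<->R2 -> R3=(0,0,2,7) R2=(0,0,2,7)
Op 8: merge R2<->R0 -> R2=(0,0,2,7) R0=(0,0,2,7)
Op 9: inc R1 by 4 -> R1=(0,4,0,0) value=4
Op 10: merge R3<->R0 -> R3=(0,0,2,7) R0=(0,0,2,7)

Answer: 0 0 2 7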